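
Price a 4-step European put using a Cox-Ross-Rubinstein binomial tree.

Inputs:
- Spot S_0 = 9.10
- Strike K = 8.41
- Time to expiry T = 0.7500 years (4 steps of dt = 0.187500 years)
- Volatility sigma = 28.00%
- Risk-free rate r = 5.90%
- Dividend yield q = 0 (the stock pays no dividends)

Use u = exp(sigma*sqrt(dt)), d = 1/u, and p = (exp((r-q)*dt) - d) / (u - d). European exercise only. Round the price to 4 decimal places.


Answer: Price = V(0,0) = 0.4328

Derivation:
dt = T/N = 0.187500
u = exp(sigma*sqrt(dt)) = 1.128900; d = 1/u = 0.885818
p = (exp((r-q)*dt) - d) / (u - d) = 0.515488
Discount per step: exp(-r*dt) = 0.988998
Stock lattice S(k, i) with i counting down-moves:
  k=0: S(0,0) = 9.1000
  k=1: S(1,0) = 10.2730; S(1,1) = 8.0609
  k=2: S(2,0) = 11.5972; S(2,1) = 9.1000; S(2,2) = 7.1405
  k=3: S(3,0) = 13.0920; S(3,1) = 10.2730; S(3,2) = 8.0609; S(3,3) = 6.3252
  k=4: S(4,0) = 14.7796; S(4,1) = 11.5972; S(4,2) = 9.1000; S(4,3) = 7.1405; S(4,4) = 5.6030
Terminal payoffs V(N, i) = max(K - S_T, 0):
  V(4,0) = 0.000000; V(4,1) = 0.000000; V(4,2) = 0.000000; V(4,3) = 1.269468; V(4,4) = 2.807011
Backward induction: V(k, i) = exp(-r*dt) * [p * V(k+1, i) + (1-p) * V(k+1, i+1)].
  V(3,0) = exp(-r*dt) * [p*0.000000 + (1-p)*0.000000] = 0.000000
  V(3,1) = exp(-r*dt) * [p*0.000000 + (1-p)*0.000000] = 0.000000
  V(3,2) = exp(-r*dt) * [p*0.000000 + (1-p)*1.269468] = 0.608305
  V(3,3) = exp(-r*dt) * [p*1.269468 + (1-p)*2.807011] = 1.992264
  V(2,0) = exp(-r*dt) * [p*0.000000 + (1-p)*0.000000] = 0.000000
  V(2,1) = exp(-r*dt) * [p*0.000000 + (1-p)*0.608305] = 0.291489
  V(2,2) = exp(-r*dt) * [p*0.608305 + (1-p)*1.992264] = 1.264780
  V(1,0) = exp(-r*dt) * [p*0.000000 + (1-p)*0.291489] = 0.139676
  V(1,1) = exp(-r*dt) * [p*0.291489 + (1-p)*1.264780] = 0.754665
  V(0,0) = exp(-r*dt) * [p*0.139676 + (1-p)*0.754665] = 0.432831


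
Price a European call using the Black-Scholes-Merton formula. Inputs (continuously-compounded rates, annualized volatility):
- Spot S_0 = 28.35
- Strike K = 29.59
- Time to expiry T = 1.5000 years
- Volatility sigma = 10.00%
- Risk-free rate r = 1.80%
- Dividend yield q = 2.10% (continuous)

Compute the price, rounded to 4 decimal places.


d1 = (ln(S/K) + (r - q + 0.5*sigma^2) * T) / (sigma * sqrt(T)) = -0.32504269
d2 = d1 - sigma * sqrt(T) = -0.44751717
exp(-rT) = 0.97336124; exp(-qT) = 0.96899096
C = S_0 * exp(-qT) * N(d1) - K * exp(-rT) * N(d2)
N(d1) = 0.37257438; N(d2) = 0.32725085
C = 28.3500 * 0.96899096 * 0.37257438 - 29.5900 * 0.97336124 * 0.32725085 = 0.8096

Answer: Price = 0.8096


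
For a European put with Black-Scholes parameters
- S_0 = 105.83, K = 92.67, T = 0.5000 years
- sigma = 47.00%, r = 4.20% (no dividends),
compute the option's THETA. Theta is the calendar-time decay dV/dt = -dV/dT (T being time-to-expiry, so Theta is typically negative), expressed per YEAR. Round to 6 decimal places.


d1 = 0.6289165307; d2 = 0.2965763435
phi(d1) = 0.3273561574; exp(-qT) = 1.0000000000; exp(-rT) = 0.9792189646
Theta = -S*exp(-qT)*phi(d1)*sigma/(2*sqrt(T)) + r*K*exp(-rT)*N(-d2) - q*S*exp(-qT)*N(-d1)
N(-d1) = 0.2647018516; N(-d2) = 0.3833949869; sqrt(T) = 0.7071067812
Term 1 = -105.8300 * 1.0000000000 * 0.3273561574 * 0.4700 / (2 * 0.7071067812) = -11.5136273881
Term 2 = 0.0420 * 92.6700 * 0.9792189646 * 0.3833949869 = 1.4612169429
Term 3 = 0 (no dividend yield, q = 0)
Theta = -11.5136273881 + (1.4612169429) + (0.0000000000) = -10.052410

Answer: Theta = -10.052410


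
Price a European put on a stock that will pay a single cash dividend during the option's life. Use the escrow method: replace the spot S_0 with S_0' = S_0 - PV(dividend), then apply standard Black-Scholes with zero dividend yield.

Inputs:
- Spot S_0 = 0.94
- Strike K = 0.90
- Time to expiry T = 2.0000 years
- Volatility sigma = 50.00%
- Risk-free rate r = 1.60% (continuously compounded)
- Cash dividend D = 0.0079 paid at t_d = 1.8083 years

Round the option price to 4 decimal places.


PV(D) = D * exp(-r * t_d) = 0.0079 * 0.97148175 = 0.00767471
S_0' = S_0 - PV(D) = 0.9400 - 0.00767471 = 0.93232529
d1 = (ln(S_0'/K) + (r + sigma^2/2)*T) / (sigma*sqrt(T)) = 0.44871160
d2 = d1 - sigma*sqrt(T) = -0.25839518
exp(-rT) = 0.96850658
N(-d1) = 0.32681986; N(-d2) = 0.60194903
P = K * exp(-rT) * N(-d2) - S_0' * N(-d1) = 0.9000 * 0.96850658 * 0.60194903 - 0.93232529 * 0.32681986 = 0.2200

Answer: Price = 0.2200


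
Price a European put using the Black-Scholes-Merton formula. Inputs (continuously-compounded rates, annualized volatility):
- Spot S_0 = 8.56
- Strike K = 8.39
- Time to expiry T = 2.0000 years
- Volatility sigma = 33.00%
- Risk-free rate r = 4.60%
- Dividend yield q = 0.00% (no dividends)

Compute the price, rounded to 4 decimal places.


d1 = (ln(S/K) + (r - q + 0.5*sigma^2) * T) / (sigma * sqrt(T)) = 0.47346085
d2 = d1 - sigma * sqrt(T) = 0.00677038
exp(-rT) = 0.91210515; exp(-qT) = 1.00000000
P = K * exp(-rT) * N(-d2) - S_0 * exp(-qT) * N(-d1)
N(-d1) = 0.31794221; N(-d2) = 0.49729903
P = 8.3900 * 0.91210515 * 0.49729903 - 8.5600 * 1.00000000 * 0.31794221 = 1.0840

Answer: Price = 1.0840


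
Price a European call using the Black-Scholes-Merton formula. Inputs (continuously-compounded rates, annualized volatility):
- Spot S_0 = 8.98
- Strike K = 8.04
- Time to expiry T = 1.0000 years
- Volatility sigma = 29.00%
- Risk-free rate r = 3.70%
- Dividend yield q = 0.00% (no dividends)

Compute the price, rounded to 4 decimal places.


d1 = (ln(S/K) + (r - q + 0.5*sigma^2) * T) / (sigma * sqrt(T)) = 0.65386482
d2 = d1 - sigma * sqrt(T) = 0.36386482
exp(-rT) = 0.96367614; exp(-qT) = 1.00000000
C = S_0 * exp(-qT) * N(d1) - K * exp(-rT) * N(d2)
N(d1) = 0.74340055; N(d2) = 0.64202052
C = 8.9800 * 1.00000000 * 0.74340055 - 8.0400 * 0.96367614 * 0.64202052 = 1.7014

Answer: Price = 1.7014


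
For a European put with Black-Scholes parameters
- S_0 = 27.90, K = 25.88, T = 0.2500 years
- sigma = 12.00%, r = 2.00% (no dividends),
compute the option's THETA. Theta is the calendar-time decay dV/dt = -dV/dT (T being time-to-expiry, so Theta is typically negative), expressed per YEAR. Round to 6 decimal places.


Answer: Theta = -0.476135

Derivation:
d1 = 1.3659369866; d2 = 1.3059369866
phi(d1) = 0.1569496134; exp(-qT) = 1.0000000000; exp(-rT) = 0.9950124792
Theta = -S*exp(-qT)*phi(d1)*sigma/(2*sqrt(T)) + r*K*exp(-rT)*N(-d2) - q*S*exp(-qT)*N(-d1)
N(-d1) = 0.0859793712; N(-d2) = 0.0957869937; sqrt(T) = 0.5000000000
Term 1 = -27.9000 * 1.0000000000 * 0.1569496134 * 0.1200 / (2 * 0.5000000000) = -0.5254673057
Term 2 = 0.0200 * 25.8800 * 0.9950124792 * 0.0957869937 = 0.0493320699
Term 3 = 0 (no dividend yield, q = 0)
Theta = -0.5254673057 + (0.0493320699) + (0.0000000000) = -0.476135


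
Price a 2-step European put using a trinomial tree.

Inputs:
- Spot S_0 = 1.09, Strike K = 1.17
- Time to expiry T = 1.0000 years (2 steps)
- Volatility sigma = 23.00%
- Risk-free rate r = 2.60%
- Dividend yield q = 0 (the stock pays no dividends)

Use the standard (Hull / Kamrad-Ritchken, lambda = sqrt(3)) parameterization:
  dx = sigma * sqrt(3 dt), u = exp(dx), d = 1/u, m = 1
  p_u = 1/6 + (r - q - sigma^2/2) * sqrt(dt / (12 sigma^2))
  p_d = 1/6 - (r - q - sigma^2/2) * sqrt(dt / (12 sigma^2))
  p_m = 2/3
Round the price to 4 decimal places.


Answer: Price = V(0,0) = 0.1294

Derivation:
dt = T/N = 0.500000; dx = sigma*sqrt(3*dt) = 0.281691
u = exp(dx) = 1.325370; d = 1/u = 0.754507
p_u = 0.166267, p_m = 0.666667, p_d = 0.167066
Discount per step: exp(-r*dt) = 0.987084
Stock lattice S(k, j) with j the centered position index:
  k=0: S(0,+0) = 1.0900
  k=1: S(1,-1) = 0.8224; S(1,+0) = 1.0900; S(1,+1) = 1.4447
  k=2: S(2,-2) = 0.6205; S(2,-1) = 0.8224; S(2,+0) = 1.0900; S(2,+1) = 1.4447; S(2,+2) = 1.9147
Terminal payoffs V(N, j) = max(K - S_T, 0):
  V(2,-2) = 0.549485; V(2,-1) = 0.347588; V(2,+0) = 0.080000; V(2,+1) = 0.000000; V(2,+2) = 0.000000
Backward induction: V(k, j) = exp(-r*dt) * [p_u * V(k+1, j+1) + p_m * V(k+1, j) + p_d * V(k+1, j-1)]
  V(1,-1) = exp(-r*dt) * [p_u*0.080000 + p_m*0.347588 + p_d*0.549485] = 0.332476
  V(1,+0) = exp(-r*dt) * [p_u*0.000000 + p_m*0.080000 + p_d*0.347588] = 0.109965
  V(1,+1) = exp(-r*dt) * [p_u*0.000000 + p_m*0.000000 + p_d*0.080000] = 0.013193
  V(0,+0) = exp(-r*dt) * [p_u*0.013193 + p_m*0.109965 + p_d*0.332476] = 0.129356


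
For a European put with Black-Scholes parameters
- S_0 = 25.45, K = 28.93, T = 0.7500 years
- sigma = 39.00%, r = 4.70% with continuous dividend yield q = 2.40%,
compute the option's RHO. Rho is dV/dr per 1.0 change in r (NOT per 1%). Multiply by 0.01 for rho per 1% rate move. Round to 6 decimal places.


Answer: Rho = -14.463173

Derivation:
d1 = -0.1595141103; d2 = -0.4972640178
phi(d1) = 0.3938989365; exp(-qT) = 0.9821610324; exp(-rT) = 0.9653640451
N(-d2) = 0.6904985588
Rho = -K*T*exp(-rT)*N(-d2) = -28.9300 * 0.7500 * 0.9653640451 * 0.6904985588 = -14.463173


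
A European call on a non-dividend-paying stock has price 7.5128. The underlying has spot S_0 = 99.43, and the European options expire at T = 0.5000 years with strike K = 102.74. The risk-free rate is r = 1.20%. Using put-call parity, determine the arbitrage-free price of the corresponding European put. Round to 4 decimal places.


Answer: Put price = 10.2082

Derivation:
Put-call parity: C - P = S_0 * exp(-qT) - K * exp(-rT).
S_0 * exp(-qT) = 99.4300 * 1.00000000 = 99.43000000
K * exp(-rT) = 102.7400 * 0.99401796 = 102.12540563
P = C - S*exp(-qT) + K*exp(-rT)
P = 7.5128 - 99.43000000 + 102.12540563 = 10.2082


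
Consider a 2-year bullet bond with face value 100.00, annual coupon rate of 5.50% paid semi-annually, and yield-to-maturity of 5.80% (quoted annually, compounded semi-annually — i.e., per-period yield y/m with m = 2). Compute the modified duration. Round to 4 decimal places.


Answer: Modified duration = 1.8667

Derivation:
Coupon per period c = face * coupon_rate / m = 2.750000
Periods per year m = 2; per-period yield y/m = 0.029000
Number of cashflows N = 4
Cashflows (t years, CF_t, discount factor 1/(1+y/m)^(m*t), PV):
  t = 0.5000: CF_t = 2.750000, DF = 0.971817, PV = 2.672498
  t = 1.0000: CF_t = 2.750000, DF = 0.944429, PV = 2.597179
  t = 1.5000: CF_t = 2.750000, DF = 0.917812, PV = 2.523984
  t = 2.0000: CF_t = 102.750000, DF = 0.891946, PV = 91.647439
Price P = sum_t PV_t = 99.441099
First compute Macaulay numerator sum_t t * PV_t:
  t * PV_t at t = 0.5000: 1.336249
  t * PV_t at t = 1.0000: 2.597179
  t * PV_t at t = 1.5000: 3.785976
  t * PV_t at t = 2.0000: 183.294877
Macaulay duration D = 191.014281 / 99.441099 = 1.920879
Modified duration = D / (1 + y/m) = 1.920879 / (1 + 0.029000) = 1.866743


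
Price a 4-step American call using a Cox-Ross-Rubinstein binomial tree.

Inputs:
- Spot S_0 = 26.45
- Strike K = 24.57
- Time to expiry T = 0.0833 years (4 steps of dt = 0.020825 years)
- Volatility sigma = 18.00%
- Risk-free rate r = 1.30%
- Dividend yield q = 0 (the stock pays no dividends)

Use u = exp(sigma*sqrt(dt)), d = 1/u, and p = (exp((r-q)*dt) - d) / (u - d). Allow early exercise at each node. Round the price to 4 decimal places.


dt = T/N = 0.020825
u = exp(sigma*sqrt(dt)) = 1.026316; d = 1/u = 0.974359
p = (exp((r-q)*dt) - d) / (u - d) = 0.498718
Discount per step: exp(-r*dt) = 0.999729
Stock lattice S(k, i) with i counting down-moves:
  k=0: S(0,0) = 26.4500
  k=1: S(1,0) = 27.1461; S(1,1) = 25.7718
  k=2: S(2,0) = 27.8604; S(2,1) = 26.4500; S(2,2) = 25.1110
  k=3: S(3,0) = 28.5936; S(3,1) = 27.1461; S(3,2) = 25.7718; S(3,3) = 24.4671
  k=4: S(4,0) = 29.3461; S(4,1) = 27.8604; S(4,2) = 26.4500; S(4,3) = 25.1110; S(4,4) = 23.8397
Terminal payoffs V(N, i) = max(S_T - K, 0):
  V(4,0) = 4.776064; V(4,1) = 3.290427; V(4,2) = 1.880000; V(4,3) = 0.540976; V(4,4) = 0.000000
Backward induction: V(k, i) = exp(-r*dt) * [p * V(k+1, i) + (1-p) * V(k+1, i+1)]; then take max(V_cont, immediate exercise) for American.
  V(3,0) = exp(-r*dt) * [p*4.776064 + (1-p)*3.290427] = 4.030249; exercise = 4.023598; V(3,0) = max -> 4.030249
  V(3,1) = exp(-r*dt) * [p*3.290427 + (1-p)*1.880000] = 2.582706; exercise = 2.576055; V(3,1) = max -> 2.582706
  V(3,2) = exp(-r*dt) * [p*1.880000 + (1-p)*0.540976] = 1.208444; exercise = 1.201793; V(3,2) = max -> 1.208444
  V(3,3) = exp(-r*dt) * [p*0.540976 + (1-p)*0.000000] = 0.269721; exercise = 0.000000; V(3,3) = max -> 0.269721
  V(2,0) = exp(-r*dt) * [p*4.030249 + (1-p)*2.582706] = 3.303727; exercise = 3.290427; V(2,0) = max -> 3.303727
  V(2,1) = exp(-r*dt) * [p*2.582706 + (1-p)*1.208444] = 1.893300; exercise = 1.880000; V(2,1) = max -> 1.893300
  V(2,2) = exp(-r*dt) * [p*1.208444 + (1-p)*0.269721] = 0.737679; exercise = 0.540976; V(2,2) = max -> 0.737679
  V(1,0) = exp(-r*dt) * [p*3.303727 + (1-p)*1.893300] = 2.596002; exercise = 2.576055; V(1,0) = max -> 2.596002
  V(1,1) = exp(-r*dt) * [p*1.893300 + (1-p)*0.737679] = 1.313652; exercise = 1.201793; V(1,1) = max -> 1.313652
  V(0,0) = exp(-r*dt) * [p*2.596002 + (1-p)*1.313652] = 1.952654; exercise = 1.880000; V(0,0) = max -> 1.952654

Answer: Price = V(0,0) = 1.9527


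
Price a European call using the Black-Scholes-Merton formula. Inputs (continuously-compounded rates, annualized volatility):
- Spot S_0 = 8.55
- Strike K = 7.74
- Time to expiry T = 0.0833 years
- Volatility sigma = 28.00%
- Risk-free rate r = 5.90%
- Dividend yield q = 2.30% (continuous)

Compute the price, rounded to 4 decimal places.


d1 = (ln(S/K) + (r - q + 0.5*sigma^2) * T) / (sigma * sqrt(T)) = 1.30912013
d2 = d1 - sigma * sqrt(T) = 1.22830726
exp(-rT) = 0.99509736; exp(-qT) = 0.99808593
C = S_0 * exp(-qT) * N(d1) - K * exp(-rT) * N(d2)
N(d1) = 0.90475317; N(d2) = 0.89033418
C = 8.5500 * 0.99808593 * 0.90475317 - 7.7400 * 0.99509736 * 0.89033418 = 0.8634

Answer: Price = 0.8634


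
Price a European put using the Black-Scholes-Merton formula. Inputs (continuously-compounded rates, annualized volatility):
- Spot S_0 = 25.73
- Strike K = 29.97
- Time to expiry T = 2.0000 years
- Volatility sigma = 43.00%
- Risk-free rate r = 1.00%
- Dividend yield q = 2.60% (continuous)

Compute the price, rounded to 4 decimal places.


Answer: Price = 9.1860

Derivation:
d1 = (ln(S/K) + (r - q + 0.5*sigma^2) * T) / (sigma * sqrt(T)) = 0.00059322
d2 = d1 - sigma * sqrt(T) = -0.60751861
exp(-rT) = 0.98019867; exp(-qT) = 0.94932887
P = K * exp(-rT) * N(-d2) - S_0 * exp(-qT) * N(-d1)
N(-d1) = 0.49976334; N(-d2) = 0.72824660
P = 29.9700 * 0.98019867 * 0.72824660 - 25.7300 * 0.94932887 * 0.49976334 = 9.1860


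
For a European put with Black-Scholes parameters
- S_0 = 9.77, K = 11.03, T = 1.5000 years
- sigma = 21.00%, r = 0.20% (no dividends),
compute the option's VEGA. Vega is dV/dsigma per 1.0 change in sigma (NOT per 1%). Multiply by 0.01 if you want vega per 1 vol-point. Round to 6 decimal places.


d1 = -0.3313707330; d2 = -0.5885671560
phi(d1) = 0.3776294653; exp(-qT) = 1.0000000000; exp(-rT) = 0.9970044955
Vega = S * exp(-qT) * phi(d1) * sqrt(T) = 9.7700 * 1.0000000000 * 0.3776294653 * 1.2247448714 = 4.518623

Answer: Vega = 4.518623


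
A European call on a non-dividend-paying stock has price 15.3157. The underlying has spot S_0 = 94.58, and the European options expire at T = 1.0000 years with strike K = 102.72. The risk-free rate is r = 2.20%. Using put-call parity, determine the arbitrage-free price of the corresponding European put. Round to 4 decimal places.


Put-call parity: C - P = S_0 * exp(-qT) - K * exp(-rT).
S_0 * exp(-qT) = 94.5800 * 1.00000000 = 94.58000000
K * exp(-rT) = 102.7200 * 0.97824024 = 100.48483694
P = C - S*exp(-qT) + K*exp(-rT)
P = 15.3157 - 94.58000000 + 100.48483694 = 21.2205

Answer: Put price = 21.2205


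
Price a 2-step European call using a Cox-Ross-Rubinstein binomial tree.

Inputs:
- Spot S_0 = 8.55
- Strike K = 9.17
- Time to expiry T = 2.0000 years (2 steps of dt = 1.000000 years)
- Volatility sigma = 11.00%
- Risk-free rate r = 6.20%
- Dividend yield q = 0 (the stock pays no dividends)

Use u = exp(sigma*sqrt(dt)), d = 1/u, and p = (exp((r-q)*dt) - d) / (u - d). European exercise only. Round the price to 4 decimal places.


dt = T/N = 1.000000
u = exp(sigma*sqrt(dt)) = 1.116278; d = 1/u = 0.895834
p = (exp((r-q)*dt) - d) / (u - d) = 0.762680
Discount per step: exp(-r*dt) = 0.939883
Stock lattice S(k, i) with i counting down-moves:
  k=0: S(0,0) = 8.5500
  k=1: S(1,0) = 9.5442; S(1,1) = 7.6594
  k=2: S(2,0) = 10.6540; S(2,1) = 8.5500; S(2,2) = 6.8615
Terminal payoffs V(N, i) = max(S_T - K, 0):
  V(2,0) = 1.483956; V(2,1) = 0.000000; V(2,2) = 0.000000
Backward induction: V(k, i) = exp(-r*dt) * [p * V(k+1, i) + (1-p) * V(k+1, i+1)].
  V(1,0) = exp(-r*dt) * [p*1.483956 + (1-p)*0.000000] = 1.063744
  V(1,1) = exp(-r*dt) * [p*0.000000 + (1-p)*0.000000] = 0.000000
  V(0,0) = exp(-r*dt) * [p*1.063744 + (1-p)*0.000000] = 0.762524

Answer: Price = V(0,0) = 0.7625


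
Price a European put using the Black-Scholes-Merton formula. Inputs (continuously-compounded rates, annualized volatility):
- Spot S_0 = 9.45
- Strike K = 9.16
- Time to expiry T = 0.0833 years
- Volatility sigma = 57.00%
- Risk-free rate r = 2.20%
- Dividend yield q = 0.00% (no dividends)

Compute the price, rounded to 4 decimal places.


d1 = (ln(S/K) + (r - q + 0.5*sigma^2) * T) / (sigma * sqrt(T)) = 0.28285640
d2 = d1 - sigma * sqrt(T) = 0.11834449
exp(-rT) = 0.99816908; exp(-qT) = 1.00000000
P = K * exp(-rT) * N(-d2) - S_0 * exp(-qT) * N(-d1)
N(-d1) = 0.38864346; N(-d2) = 0.45289736
P = 9.1600 * 0.99816908 * 0.45289736 - 9.4500 * 1.00000000 * 0.38864346 = 0.4683

Answer: Price = 0.4683


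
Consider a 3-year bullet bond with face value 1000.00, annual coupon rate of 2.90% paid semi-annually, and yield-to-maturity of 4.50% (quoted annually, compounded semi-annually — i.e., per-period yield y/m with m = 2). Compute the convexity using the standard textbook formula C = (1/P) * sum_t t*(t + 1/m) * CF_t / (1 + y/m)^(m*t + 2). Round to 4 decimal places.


Coupon per period c = face * coupon_rate / m = 14.500000
Periods per year m = 2; per-period yield y/m = 0.022500
Number of cashflows N = 6
Cashflows (t years, CF_t, discount factor 1/(1+y/m)^(m*t), PV):
  t = 0.5000: CF_t = 14.500000, DF = 0.977995, PV = 14.180929
  t = 1.0000: CF_t = 14.500000, DF = 0.956474, PV = 13.868879
  t = 1.5000: CF_t = 14.500000, DF = 0.935427, PV = 13.563696
  t = 2.0000: CF_t = 14.500000, DF = 0.914843, PV = 13.265229
  t = 2.5000: CF_t = 14.500000, DF = 0.894712, PV = 12.973329
  t = 3.0000: CF_t = 1014.500000, DF = 0.875024, PV = 887.712124
Price P = sum_t PV_t = 955.564186
Convexity numerator sum_t t*(t + 1/m) * CF_t / (1+y/m)^(m*t + 2):
  t = 0.5000: term = 6.781848
  t = 1.0000: term = 19.897843
  t = 1.5000: term = 38.919986
  t = 2.0000: term = 63.439260
  t = 2.5000: term = 93.064929
  t = 3.0000: term = 8915.276500
Convexity = (1/P) * sum = 9137.380365 / 955.564186 = 9.562288

Answer: Convexity = 9.5623


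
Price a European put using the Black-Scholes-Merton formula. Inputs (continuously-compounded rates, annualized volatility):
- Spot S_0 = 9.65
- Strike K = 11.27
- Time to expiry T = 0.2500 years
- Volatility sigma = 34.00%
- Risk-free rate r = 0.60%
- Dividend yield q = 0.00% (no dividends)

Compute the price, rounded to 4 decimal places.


d1 = (ln(S/K) + (r - q + 0.5*sigma^2) * T) / (sigma * sqrt(T)) = -0.81903772
d2 = d1 - sigma * sqrt(T) = -0.98903772
exp(-rT) = 0.99850112; exp(-qT) = 1.00000000
P = K * exp(-rT) * N(-d2) - S_0 * exp(-qT) * N(-d1)
N(-d1) = 0.79361755; N(-d2) = 0.83867766
P = 11.2700 * 0.99850112 * 0.83867766 - 9.6500 * 1.00000000 * 0.79361755 = 1.7793

Answer: Price = 1.7793


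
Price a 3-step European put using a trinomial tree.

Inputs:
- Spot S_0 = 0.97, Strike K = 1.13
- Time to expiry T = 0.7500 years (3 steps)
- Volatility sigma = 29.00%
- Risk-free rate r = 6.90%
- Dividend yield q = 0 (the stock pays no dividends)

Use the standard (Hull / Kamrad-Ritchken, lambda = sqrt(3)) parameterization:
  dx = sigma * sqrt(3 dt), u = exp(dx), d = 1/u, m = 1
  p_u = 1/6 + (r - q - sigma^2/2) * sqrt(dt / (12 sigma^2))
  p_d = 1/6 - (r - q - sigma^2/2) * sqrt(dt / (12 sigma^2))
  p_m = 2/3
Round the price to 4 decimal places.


Answer: Price = V(0,0) = 0.1657

Derivation:
dt = T/N = 0.250000; dx = sigma*sqrt(3*dt) = 0.251147
u = exp(dx) = 1.285500; d = 1/u = 0.777908
p_u = 0.180080, p_m = 0.666667, p_d = 0.153253
Discount per step: exp(-r*dt) = 0.982898
Stock lattice S(k, j) with j the centered position index:
  k=0: S(0,+0) = 0.9700
  k=1: S(1,-1) = 0.7546; S(1,+0) = 0.9700; S(1,+1) = 1.2469
  k=2: S(2,-2) = 0.5870; S(2,-1) = 0.7546; S(2,+0) = 0.9700; S(2,+1) = 1.2469; S(2,+2) = 1.6029
  k=3: S(3,-3) = 0.4566; S(3,-2) = 0.5870; S(3,-1) = 0.7546; S(3,+0) = 0.9700; S(3,+1) = 1.2469; S(3,+2) = 1.6029; S(3,+3) = 2.0606
Terminal payoffs V(N, j) = max(K - S_T, 0):
  V(3,-3) = 0.673379; V(3,-2) = 0.543014; V(3,-1) = 0.375430; V(3,+0) = 0.160000; V(3,+1) = 0.000000; V(3,+2) = 0.000000; V(3,+3) = 0.000000
Backward induction: V(k, j) = exp(-r*dt) * [p_u * V(k+1, j+1) + p_m * V(k+1, j) + p_d * V(k+1, j-1)]
  V(2,-2) = exp(-r*dt) * [p_u*0.375430 + p_m*0.543014 + p_d*0.673379] = 0.523702
  V(2,-1) = exp(-r*dt) * [p_u*0.160000 + p_m*0.375430 + p_d*0.543014] = 0.356121
  V(2,+0) = exp(-r*dt) * [p_u*0.000000 + p_m*0.160000 + p_d*0.375430] = 0.161394
  V(2,+1) = exp(-r*dt) * [p_u*0.000000 + p_m*0.000000 + p_d*0.160000] = 0.024101
  V(2,+2) = exp(-r*dt) * [p_u*0.000000 + p_m*0.000000 + p_d*0.000000] = 0.000000
  V(1,-1) = exp(-r*dt) * [p_u*0.161394 + p_m*0.356121 + p_d*0.523702] = 0.340807
  V(1,+0) = exp(-r*dt) * [p_u*0.024101 + p_m*0.161394 + p_d*0.356121] = 0.163665
  V(1,+1) = exp(-r*dt) * [p_u*0.000000 + p_m*0.024101 + p_d*0.161394] = 0.040104
  V(0,+0) = exp(-r*dt) * [p_u*0.040104 + p_m*0.163665 + p_d*0.340807] = 0.165679


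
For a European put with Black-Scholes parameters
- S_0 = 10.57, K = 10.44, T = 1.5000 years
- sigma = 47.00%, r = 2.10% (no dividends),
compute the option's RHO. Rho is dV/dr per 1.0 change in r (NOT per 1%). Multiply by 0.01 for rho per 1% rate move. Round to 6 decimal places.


d1 = 0.3640362469; d2 = -0.2115938426
phi(d1) = 0.3733646482; exp(-qT) = 1.0000000000; exp(-rT) = 0.9689909565
N(-d2) = 0.5837880433
Rho = -K*T*exp(-rT)*N(-d2) = -10.4400 * 1.5000 * 0.9689909565 * 0.5837880433 = -8.858632

Answer: Rho = -8.858632


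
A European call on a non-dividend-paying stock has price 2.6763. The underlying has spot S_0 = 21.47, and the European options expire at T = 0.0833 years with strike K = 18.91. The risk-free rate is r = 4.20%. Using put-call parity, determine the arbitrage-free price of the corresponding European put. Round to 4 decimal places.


Put-call parity: C - P = S_0 * exp(-qT) - K * exp(-rT).
S_0 * exp(-qT) = 21.4700 * 1.00000000 = 21.47000000
K * exp(-rT) = 18.9100 * 0.99650751 = 18.84395707
P = C - S*exp(-qT) + K*exp(-rT)
P = 2.6763 - 21.47000000 + 18.84395707 = 0.0503

Answer: Put price = 0.0503


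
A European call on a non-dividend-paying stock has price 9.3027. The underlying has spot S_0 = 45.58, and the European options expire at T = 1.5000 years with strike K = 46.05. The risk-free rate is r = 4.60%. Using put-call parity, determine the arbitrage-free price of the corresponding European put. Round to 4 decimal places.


Answer: Put price = 6.7024

Derivation:
Put-call parity: C - P = S_0 * exp(-qT) - K * exp(-rT).
S_0 * exp(-qT) = 45.5800 * 1.00000000 = 45.58000000
K * exp(-rT) = 46.0500 * 0.93332668 = 42.97969362
P = C - S*exp(-qT) + K*exp(-rT)
P = 9.3027 - 45.58000000 + 42.97969362 = 6.7024


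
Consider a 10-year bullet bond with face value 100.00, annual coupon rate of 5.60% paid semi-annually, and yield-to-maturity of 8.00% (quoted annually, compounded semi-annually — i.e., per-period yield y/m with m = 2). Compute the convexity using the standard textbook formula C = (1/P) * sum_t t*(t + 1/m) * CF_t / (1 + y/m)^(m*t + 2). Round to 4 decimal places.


Answer: Convexity = 66.2086

Derivation:
Coupon per period c = face * coupon_rate / m = 2.800000
Periods per year m = 2; per-period yield y/m = 0.040000
Number of cashflows N = 20
Cashflows (t years, CF_t, discount factor 1/(1+y/m)^(m*t), PV):
  t = 0.5000: CF_t = 2.800000, DF = 0.961538, PV = 2.692308
  t = 1.0000: CF_t = 2.800000, DF = 0.924556, PV = 2.588757
  t = 1.5000: CF_t = 2.800000, DF = 0.888996, PV = 2.489190
  t = 2.0000: CF_t = 2.800000, DF = 0.854804, PV = 2.393452
  t = 2.5000: CF_t = 2.800000, DF = 0.821927, PV = 2.301396
  t = 3.0000: CF_t = 2.800000, DF = 0.790315, PV = 2.212881
  t = 3.5000: CF_t = 2.800000, DF = 0.759918, PV = 2.127770
  t = 4.0000: CF_t = 2.800000, DF = 0.730690, PV = 2.045933
  t = 4.5000: CF_t = 2.800000, DF = 0.702587, PV = 1.967243
  t = 5.0000: CF_t = 2.800000, DF = 0.675564, PV = 1.891580
  t = 5.5000: CF_t = 2.800000, DF = 0.649581, PV = 1.818827
  t = 6.0000: CF_t = 2.800000, DF = 0.624597, PV = 1.748872
  t = 6.5000: CF_t = 2.800000, DF = 0.600574, PV = 1.681607
  t = 7.0000: CF_t = 2.800000, DF = 0.577475, PV = 1.616930
  t = 7.5000: CF_t = 2.800000, DF = 0.555265, PV = 1.554741
  t = 8.0000: CF_t = 2.800000, DF = 0.533908, PV = 1.494943
  t = 8.5000: CF_t = 2.800000, DF = 0.513373, PV = 1.437445
  t = 9.0000: CF_t = 2.800000, DF = 0.493628, PV = 1.382159
  t = 9.5000: CF_t = 2.800000, DF = 0.474642, PV = 1.328999
  t = 10.0000: CF_t = 102.800000, DF = 0.456387, PV = 46.916578
Price P = sum_t PV_t = 83.691608
Convexity numerator sum_t t*(t + 1/m) * CF_t / (1+y/m)^(m*t + 2):
  t = 0.5000: term = 1.244595
  t = 1.0000: term = 3.590178
  t = 1.5000: term = 6.904188
  t = 2.0000: term = 11.064403
  t = 2.5000: term = 15.958274
  t = 3.0000: term = 21.482292
  t = 3.5000: term = 27.541400
  t = 4.0000: term = 34.048434
  t = 4.5000: term = 40.923599
  t = 5.0000: term = 48.093973
  t = 5.5000: term = 55.493046
  t = 6.0000: term = 63.060279
  t = 6.5000: term = 70.740698
  t = 7.0000: term = 78.484502
  t = 7.5000: term = 86.246705
  t = 8.0000: term = 93.986794
  t = 8.5000: term = 101.668407
  t = 9.0000: term = 109.259035
  t = 9.5000: term = 116.729738
  t = 10.0000: term = 4554.586444
Convexity = (1/P) * sum = 5541.106983 / 83.691608 = 66.208633


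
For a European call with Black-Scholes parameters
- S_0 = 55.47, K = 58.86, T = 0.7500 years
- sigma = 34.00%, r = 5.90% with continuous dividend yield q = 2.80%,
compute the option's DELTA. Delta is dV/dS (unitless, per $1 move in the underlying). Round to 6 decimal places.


Answer: Delta = 0.499268

Derivation:
d1 = 0.0247261843; d2 = -0.2697224530
phi(d1) = 0.3988203455; exp(-qT) = 0.9792189646; exp(-rT) = 0.9567147489
N(d1) = 0.5098633153
Delta = exp(-qT) * N(d1) = 0.9792189646 * 0.5098633153 = 0.499268


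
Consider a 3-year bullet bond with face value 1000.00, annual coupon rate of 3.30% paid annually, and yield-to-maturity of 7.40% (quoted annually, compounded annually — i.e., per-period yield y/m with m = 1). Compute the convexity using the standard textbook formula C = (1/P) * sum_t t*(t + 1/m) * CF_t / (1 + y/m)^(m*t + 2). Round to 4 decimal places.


Coupon per period c = face * coupon_rate / m = 33.000000
Periods per year m = 1; per-period yield y/m = 0.074000
Number of cashflows N = 3
Cashflows (t years, CF_t, discount factor 1/(1+y/m)^(m*t), PV):
  t = 1.0000: CF_t = 33.000000, DF = 0.931099, PV = 30.726257
  t = 2.0000: CF_t = 33.000000, DF = 0.866945, PV = 28.609178
  t = 3.0000: CF_t = 1033.000000, DF = 0.807211, PV = 833.849125
Price P = sum_t PV_t = 893.184560
Convexity numerator sum_t t*(t + 1/m) * CF_t / (1+y/m)^(m*t + 2):
  t = 1.0000: term = 53.275936
  t = 2.0000: term = 148.815465
  t = 3.0000: term = 8674.813781
Convexity = (1/P) * sum = 8876.905183 / 893.184560 = 9.938489

Answer: Convexity = 9.9385


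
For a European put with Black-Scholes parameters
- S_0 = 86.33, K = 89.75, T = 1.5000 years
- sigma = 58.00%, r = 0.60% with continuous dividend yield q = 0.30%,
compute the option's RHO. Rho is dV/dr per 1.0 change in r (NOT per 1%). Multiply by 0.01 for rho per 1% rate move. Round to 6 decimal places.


d1 = 0.3068184887; d2 = -0.4035335367
phi(d1) = 0.3805996188; exp(-qT) = 0.9955101098; exp(-rT) = 0.9910403788
N(-d2) = 0.6567221158
Rho = -K*T*exp(-rT)*N(-d2) = -89.7500 * 1.5000 * 0.9910403788 * 0.6567221158 = -87.619084

Answer: Rho = -87.619084


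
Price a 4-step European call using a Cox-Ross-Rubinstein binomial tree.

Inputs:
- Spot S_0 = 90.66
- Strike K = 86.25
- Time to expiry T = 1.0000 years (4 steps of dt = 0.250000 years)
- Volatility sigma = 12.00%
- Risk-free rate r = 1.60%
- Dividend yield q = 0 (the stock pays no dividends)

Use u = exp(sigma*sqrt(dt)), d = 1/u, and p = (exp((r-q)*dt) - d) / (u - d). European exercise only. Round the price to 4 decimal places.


Answer: Price = V(0,0) = 7.9015

Derivation:
dt = T/N = 0.250000
u = exp(sigma*sqrt(dt)) = 1.061837; d = 1/u = 0.941765
p = (exp((r-q)*dt) - d) / (u - d) = 0.518385
Discount per step: exp(-r*dt) = 0.996008
Stock lattice S(k, i) with i counting down-moves:
  k=0: S(0,0) = 90.6600
  k=1: S(1,0) = 96.2661; S(1,1) = 85.3804
  k=2: S(2,0) = 102.2189; S(2,1) = 90.6600; S(2,2) = 80.4082
  k=3: S(3,0) = 108.5397; S(3,1) = 96.2661; S(3,2) = 85.3804; S(3,3) = 75.7256
  k=4: S(4,0) = 115.2514; S(4,1) = 102.2189; S(4,2) = 90.6600; S(4,3) = 80.4082; S(4,4) = 71.3157
Terminal payoffs V(N, i) = max(S_T - K, 0):
  V(4,0) = 29.001448; V(4,1) = 15.968865; V(4,2) = 4.410000; V(4,3) = 0.000000; V(4,4) = 0.000000
Backward induction: V(k, i) = exp(-r*dt) * [p * V(k+1, i) + (1-p) * V(k+1, i+1)].
  V(3,0) = exp(-r*dt) * [p*29.001448 + (1-p)*15.968865] = 22.634037
  V(3,1) = exp(-r*dt) * [p*15.968865 + (1-p)*4.410000] = 10.360412
  V(3,2) = exp(-r*dt) * [p*4.410000 + (1-p)*0.000000] = 2.276950
  V(3,3) = exp(-r*dt) * [p*0.000000 + (1-p)*0.000000] = 0.000000
  V(2,0) = exp(-r*dt) * [p*22.634037 + (1-p)*10.360412] = 16.656112
  V(2,1) = exp(-r*dt) * [p*10.360412 + (1-p)*2.276950] = 6.441474
  V(2,2) = exp(-r*dt) * [p*2.276950 + (1-p)*0.000000] = 1.175624
  V(1,0) = exp(-r*dt) * [p*16.656112 + (1-p)*6.441474] = 11.689732
  V(1,1) = exp(-r*dt) * [p*6.441474 + (1-p)*1.175624] = 3.889769
  V(0,0) = exp(-r*dt) * [p*11.689732 + (1-p)*3.889769] = 7.901480


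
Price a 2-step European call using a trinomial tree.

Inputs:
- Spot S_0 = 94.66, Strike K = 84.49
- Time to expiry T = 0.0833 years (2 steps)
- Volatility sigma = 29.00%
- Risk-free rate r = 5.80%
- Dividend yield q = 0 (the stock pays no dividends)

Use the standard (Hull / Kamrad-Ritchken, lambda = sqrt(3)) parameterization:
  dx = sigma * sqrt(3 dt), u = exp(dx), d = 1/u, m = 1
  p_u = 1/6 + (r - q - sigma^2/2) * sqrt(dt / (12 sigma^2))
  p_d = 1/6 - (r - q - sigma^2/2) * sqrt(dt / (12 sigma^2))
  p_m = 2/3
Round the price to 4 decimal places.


dt = T/N = 0.041650; dx = sigma*sqrt(3*dt) = 0.102510
u = exp(dx) = 1.107948; d = 1/u = 0.902569
p_u = 0.169907, p_m = 0.666667, p_d = 0.163426
Discount per step: exp(-r*dt) = 0.997587
Stock lattice S(k, j) with j the centered position index:
  k=0: S(0,+0) = 94.6600
  k=1: S(1,-1) = 85.4372; S(1,+0) = 94.6600; S(1,+1) = 104.8784
  k=2: S(2,-2) = 77.1130; S(2,-1) = 85.4372; S(2,+0) = 94.6600; S(2,+1) = 104.8784; S(2,+2) = 116.1998
Terminal payoffs V(N, j) = max(S_T - K, 0):
  V(2,-2) = 0.000000; V(2,-1) = 0.947195; V(2,+0) = 10.170000; V(2,+1) = 20.388391; V(2,+2) = 31.709841
Backward induction: V(k, j) = exp(-r*dt) * [p_u * V(k+1, j+1) + p_m * V(k+1, j) + p_d * V(k+1, j-1)]
  V(1,-1) = exp(-r*dt) * [p_u*10.170000 + p_m*0.947195 + p_d*0.000000] = 2.353724
  V(1,+0) = exp(-r*dt) * [p_u*20.388391 + p_m*10.170000 + p_d*0.947195] = 10.373835
  V(1,+1) = exp(-r*dt) * [p_u*31.709841 + p_m*20.388391 + p_d*10.170000] = 20.592224
  V(0,+0) = exp(-r*dt) * [p_u*20.592224 + p_m*10.373835 + p_d*2.353724] = 10.773256

Answer: Price = V(0,0) = 10.7733


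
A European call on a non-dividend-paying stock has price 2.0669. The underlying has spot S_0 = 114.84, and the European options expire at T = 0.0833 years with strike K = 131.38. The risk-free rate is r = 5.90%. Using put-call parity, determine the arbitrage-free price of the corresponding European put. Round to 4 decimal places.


Answer: Put price = 17.9628

Derivation:
Put-call parity: C - P = S_0 * exp(-qT) - K * exp(-rT).
S_0 * exp(-qT) = 114.8400 * 1.00000000 = 114.84000000
K * exp(-rT) = 131.3800 * 0.99509736 = 130.73589081
P = C - S*exp(-qT) + K*exp(-rT)
P = 2.0669 - 114.84000000 + 130.73589081 = 17.9628


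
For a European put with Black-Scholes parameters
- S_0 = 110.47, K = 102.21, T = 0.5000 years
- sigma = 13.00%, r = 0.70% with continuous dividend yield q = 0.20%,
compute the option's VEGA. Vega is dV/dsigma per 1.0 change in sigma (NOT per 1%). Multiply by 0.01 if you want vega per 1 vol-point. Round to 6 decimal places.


Answer: Vega = 20.416368

Derivation:
d1 = 0.9185803419; d2 = 0.8266564603
phi(d1) = 0.2616275228; exp(-qT) = 0.9990004998; exp(-rT) = 0.9965061179
Vega = S * exp(-qT) * phi(d1) * sqrt(T) = 110.4700 * 0.9990004998 * 0.2616275228 * 0.7071067812 = 20.416368


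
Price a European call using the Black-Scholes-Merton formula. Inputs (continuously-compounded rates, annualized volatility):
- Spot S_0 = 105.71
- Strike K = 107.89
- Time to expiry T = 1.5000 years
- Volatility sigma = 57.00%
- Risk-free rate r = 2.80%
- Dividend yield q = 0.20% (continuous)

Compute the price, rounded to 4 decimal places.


d1 = (ln(S/K) + (r - q + 0.5*sigma^2) * T) / (sigma * sqrt(T)) = 0.37567768
d2 = d1 - sigma * sqrt(T) = -0.32242690
exp(-rT) = 0.95886978; exp(-qT) = 0.99700450
C = S_0 * exp(-qT) * N(d1) - K * exp(-rT) * N(d2)
N(d1) = 0.64642173; N(d2) = 0.37356465
C = 105.7100 * 0.99700450 * 0.64642173 - 107.8900 * 0.95886978 * 0.37356465 = 29.4824

Answer: Price = 29.4824


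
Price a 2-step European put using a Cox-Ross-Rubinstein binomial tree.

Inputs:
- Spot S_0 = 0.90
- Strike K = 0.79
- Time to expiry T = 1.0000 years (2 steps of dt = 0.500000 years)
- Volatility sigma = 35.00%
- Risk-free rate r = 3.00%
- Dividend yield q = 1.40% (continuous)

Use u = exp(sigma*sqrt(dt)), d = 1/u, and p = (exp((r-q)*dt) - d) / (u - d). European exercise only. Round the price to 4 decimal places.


Answer: Price = V(0,0) = 0.0697

Derivation:
dt = T/N = 0.500000
u = exp(sigma*sqrt(dt)) = 1.280803; d = 1/u = 0.780760
p = (exp((r-q)*dt) - d) / (u - d) = 0.454505
Discount per step: exp(-r*dt) = 0.985112
Stock lattice S(k, i) with i counting down-moves:
  k=0: S(0,0) = 0.9000
  k=1: S(1,0) = 1.1527; S(1,1) = 0.7027
  k=2: S(2,0) = 1.4764; S(2,1) = 0.9000; S(2,2) = 0.5486
Terminal payoffs V(N, i) = max(K - S_T, 0):
  V(2,0) = 0.000000; V(2,1) = 0.000000; V(2,2) = 0.241372
Backward induction: V(k, i) = exp(-r*dt) * [p * V(k+1, i) + (1-p) * V(k+1, i+1)].
  V(1,0) = exp(-r*dt) * [p*0.000000 + (1-p)*0.000000] = 0.000000
  V(1,1) = exp(-r*dt) * [p*0.000000 + (1-p)*0.241372] = 0.129707
  V(0,0) = exp(-r*dt) * [p*0.000000 + (1-p)*0.129707] = 0.069701


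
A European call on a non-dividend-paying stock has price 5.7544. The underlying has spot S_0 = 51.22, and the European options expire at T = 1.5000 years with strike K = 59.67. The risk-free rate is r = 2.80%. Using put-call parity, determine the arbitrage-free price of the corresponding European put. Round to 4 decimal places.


Put-call parity: C - P = S_0 * exp(-qT) - K * exp(-rT).
S_0 * exp(-qT) = 51.2200 * 1.00000000 = 51.22000000
K * exp(-rT) = 59.6700 * 0.95886978 = 57.21575981
P = C - S*exp(-qT) + K*exp(-rT)
P = 5.7544 - 51.22000000 + 57.21575981 = 11.7502

Answer: Put price = 11.7502


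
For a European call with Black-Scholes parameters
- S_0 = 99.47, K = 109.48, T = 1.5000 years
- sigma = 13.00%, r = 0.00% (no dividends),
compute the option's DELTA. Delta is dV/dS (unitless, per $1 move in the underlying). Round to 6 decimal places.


Answer: Delta = 0.300617

Derivation:
d1 = -0.5226255999; d2 = -0.6818424332
phi(d1) = 0.3480158369; exp(-qT) = 1.0000000000; exp(-rT) = 1.0000000000
N(d1) = 0.3006174110
Delta = exp(-qT) * N(d1) = 1.0000000000 * 0.3006174110 = 0.300617


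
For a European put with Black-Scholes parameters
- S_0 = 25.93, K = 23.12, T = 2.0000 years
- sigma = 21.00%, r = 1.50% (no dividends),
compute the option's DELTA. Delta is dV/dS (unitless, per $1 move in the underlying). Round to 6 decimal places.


d1 = 0.6357312737; d2 = 0.3387464256
phi(d1) = 0.3259485737; exp(-qT) = 1.0000000000; exp(-rT) = 0.9704455335
N(-d1) = 0.2624757945
Delta = -exp(-qT) * N(-d1) = -1.0000000000 * 0.2624757945 = -0.262476

Answer: Delta = -0.262476


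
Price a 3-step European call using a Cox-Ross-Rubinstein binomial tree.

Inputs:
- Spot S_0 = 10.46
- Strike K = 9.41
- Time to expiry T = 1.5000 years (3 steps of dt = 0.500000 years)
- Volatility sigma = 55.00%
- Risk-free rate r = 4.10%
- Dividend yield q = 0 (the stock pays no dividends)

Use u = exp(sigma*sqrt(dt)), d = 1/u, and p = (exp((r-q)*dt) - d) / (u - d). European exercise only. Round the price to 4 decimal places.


dt = T/N = 0.500000
u = exp(sigma*sqrt(dt)) = 1.475370; d = 1/u = 0.677796
p = (exp((r-q)*dt) - d) / (u - d) = 0.429948
Discount per step: exp(-r*dt) = 0.979709
Stock lattice S(k, i) with i counting down-moves:
  k=0: S(0,0) = 10.4600
  k=1: S(1,0) = 15.4324; S(1,1) = 7.0897
  k=2: S(2,0) = 22.7685; S(2,1) = 10.4600; S(2,2) = 4.8054
  k=3: S(3,0) = 33.5919; S(3,1) = 15.4324; S(3,2) = 7.0897; S(3,3) = 3.2571
Terminal payoffs V(N, i) = max(S_T - K, 0):
  V(3,0) = 24.181889; V(3,1) = 6.022369; V(3,2) = 0.000000; V(3,3) = 0.000000
Backward induction: V(k, i) = exp(-r*dt) * [p * V(k+1, i) + (1-p) * V(k+1, i+1)].
  V(2,0) = exp(-r*dt) * [p*24.181889 + (1-p)*6.022369] = 13.549394
  V(2,1) = exp(-r*dt) * [p*6.022369 + (1-p)*0.000000] = 2.536767
  V(2,2) = exp(-r*dt) * [p*0.000000 + (1-p)*0.000000] = 0.000000
  V(1,0) = exp(-r*dt) * [p*13.549394 + (1-p)*2.536767] = 7.124076
  V(1,1) = exp(-r*dt) * [p*2.536767 + (1-p)*0.000000] = 1.068547
  V(0,0) = exp(-r*dt) * [p*7.124076 + (1-p)*1.068547] = 3.597599

Answer: Price = V(0,0) = 3.5976


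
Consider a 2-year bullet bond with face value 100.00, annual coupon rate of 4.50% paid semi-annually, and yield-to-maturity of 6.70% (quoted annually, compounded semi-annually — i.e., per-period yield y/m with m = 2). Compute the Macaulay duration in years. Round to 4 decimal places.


Answer: Macaulay duration = 1.9334 years

Derivation:
Coupon per period c = face * coupon_rate / m = 2.250000
Periods per year m = 2; per-period yield y/m = 0.033500
Number of cashflows N = 4
Cashflows (t years, CF_t, discount factor 1/(1+y/m)^(m*t), PV):
  t = 0.5000: CF_t = 2.250000, DF = 0.967586, PV = 2.177068
  t = 1.0000: CF_t = 2.250000, DF = 0.936222, PV = 2.106500
  t = 1.5000: CF_t = 2.250000, DF = 0.905876, PV = 2.038220
  t = 2.0000: CF_t = 102.250000, DF = 0.876512, PV = 89.623395
Price P = sum_t PV_t = 95.945184
Macaulay numerator sum_t t * PV_t:
  t * PV_t at t = 0.5000: 1.088534
  t * PV_t at t = 1.0000: 2.106500
  t * PV_t at t = 1.5000: 3.057330
  t * PV_t at t = 2.0000: 179.246791
Macaulay duration D = (sum_t t * PV_t) / P = 185.499155 / 95.945184 = 1.933387


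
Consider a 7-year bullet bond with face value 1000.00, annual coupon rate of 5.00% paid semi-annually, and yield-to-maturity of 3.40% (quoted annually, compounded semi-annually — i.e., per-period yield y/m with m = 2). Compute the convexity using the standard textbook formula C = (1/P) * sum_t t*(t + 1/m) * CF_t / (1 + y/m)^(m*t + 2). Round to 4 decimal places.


Coupon per period c = face * coupon_rate / m = 25.000000
Periods per year m = 2; per-period yield y/m = 0.017000
Number of cashflows N = 14
Cashflows (t years, CF_t, discount factor 1/(1+y/m)^(m*t), PV):
  t = 0.5000: CF_t = 25.000000, DF = 0.983284, PV = 24.582104
  t = 1.0000: CF_t = 25.000000, DF = 0.966848, PV = 24.171194
  t = 1.5000: CF_t = 25.000000, DF = 0.950686, PV = 23.767152
  t = 2.0000: CF_t = 25.000000, DF = 0.934795, PV = 23.369865
  t = 2.5000: CF_t = 25.000000, DF = 0.919169, PV = 22.979218
  t = 3.0000: CF_t = 25.000000, DF = 0.903804, PV = 22.595101
  t = 3.5000: CF_t = 25.000000, DF = 0.888696, PV = 22.217405
  t = 4.0000: CF_t = 25.000000, DF = 0.873841, PV = 21.846023
  t = 4.5000: CF_t = 25.000000, DF = 0.859234, PV = 21.480849
  t = 5.0000: CF_t = 25.000000, DF = 0.844871, PV = 21.121778
  t = 5.5000: CF_t = 25.000000, DF = 0.830748, PV = 20.768710
  t = 6.0000: CF_t = 25.000000, DF = 0.816862, PV = 20.421544
  t = 6.5000: CF_t = 25.000000, DF = 0.803207, PV = 20.080181
  t = 7.0000: CF_t = 1025.000000, DF = 0.789781, PV = 809.525483
Price P = sum_t PV_t = 1098.926607
Convexity numerator sum_t t*(t + 1/m) * CF_t / (1+y/m)^(m*t + 2):
  t = 0.5000: term = 11.883576
  t = 1.0000: term = 35.054797
  t = 1.5000: term = 68.937654
  t = 2.0000: term = 112.975506
  t = 2.5000: term = 166.630540
  t = 3.0000: term = 229.383241
  t = 3.5000: term = 300.731879
  t = 4.0000: term = 380.192009
  t = 4.5000: term = 467.295980
  t = 5.0000: term = 561.592459
  t = 5.5000: term = 662.645969
  t = 6.0000: term = 770.036435
  t = 6.5000: term = 883.358742
  t = 7.0000: term = 41091.114632
Convexity = (1/P) * sum = 45741.833419 / 1098.926607 = 41.624102

Answer: Convexity = 41.6241
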